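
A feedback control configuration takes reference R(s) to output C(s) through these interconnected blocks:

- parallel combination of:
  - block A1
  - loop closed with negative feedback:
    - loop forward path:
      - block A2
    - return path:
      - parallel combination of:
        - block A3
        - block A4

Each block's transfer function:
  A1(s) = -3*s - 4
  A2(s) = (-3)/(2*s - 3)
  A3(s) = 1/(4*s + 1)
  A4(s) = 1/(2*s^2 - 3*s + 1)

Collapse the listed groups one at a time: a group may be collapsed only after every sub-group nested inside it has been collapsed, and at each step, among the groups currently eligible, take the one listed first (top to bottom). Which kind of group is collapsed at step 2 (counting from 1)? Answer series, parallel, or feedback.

The answer is feedback.

Reasoning:
Step 1: sum the parallel branches A3, A4
Step 2: feedback reduction of A2, (A3+A4)
Step 3: parallel reduction of A1, [A2/(1+A2*(A3+A4))]
So the answer for step 2 is feedback.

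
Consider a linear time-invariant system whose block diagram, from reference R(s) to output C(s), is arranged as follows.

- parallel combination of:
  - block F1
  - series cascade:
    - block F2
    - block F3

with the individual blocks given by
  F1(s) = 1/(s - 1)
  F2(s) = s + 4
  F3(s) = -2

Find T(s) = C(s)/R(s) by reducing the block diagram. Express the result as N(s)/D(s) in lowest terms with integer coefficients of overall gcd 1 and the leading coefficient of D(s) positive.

1. cascade F2, F3 gives -2*s - 8
2. combine F1, (F2*F3) in parallel; the result is T(s) itself (integer coefficients, no common factor, positive leading denominator coefficient)

Answer: (-2*s^2 - 6*s + 9)/(s - 1)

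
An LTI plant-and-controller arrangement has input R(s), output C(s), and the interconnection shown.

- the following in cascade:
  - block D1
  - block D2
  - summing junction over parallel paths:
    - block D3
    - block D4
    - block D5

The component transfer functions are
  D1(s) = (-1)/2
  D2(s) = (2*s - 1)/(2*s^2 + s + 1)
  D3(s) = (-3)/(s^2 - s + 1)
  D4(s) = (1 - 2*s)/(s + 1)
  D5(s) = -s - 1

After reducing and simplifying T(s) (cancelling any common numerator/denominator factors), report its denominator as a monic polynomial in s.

First reduce the diagram to T(s).

[1] parallel reduction of D3, D4, D5, giving (-s^4 - 3*s^3 + 3*s^2 - 7*s - 3)/(s^3 + 1)
[2] cascade D1, D2, (D3+D4+D5), giving (2*s^5 + 5*s^4 - 9*s^3 + 17*s^2 - s - 3)/(4*s^5 + 2*s^4 + 2*s^3 + 4*s^2 + 2*s + 2)
The result of step 2 is T(s) in lowest terms. Its denominator has leading coefficient 4; dividing the denominator through by 4 makes it monic.

Answer: s^5 + s^4/2 + s^3/2 + s^2 + s/2 + 1/2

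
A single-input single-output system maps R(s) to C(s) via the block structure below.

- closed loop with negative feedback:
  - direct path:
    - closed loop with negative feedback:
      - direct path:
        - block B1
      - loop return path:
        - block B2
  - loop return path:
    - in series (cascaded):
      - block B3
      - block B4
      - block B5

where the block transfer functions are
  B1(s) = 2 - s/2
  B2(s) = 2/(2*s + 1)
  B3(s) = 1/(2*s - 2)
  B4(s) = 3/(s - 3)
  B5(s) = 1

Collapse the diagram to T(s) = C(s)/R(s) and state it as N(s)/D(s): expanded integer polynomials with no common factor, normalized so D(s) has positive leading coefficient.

Reducing step by step:

Step 1: close the feedback loop around B1, B2 gives (-2*s^2 + 7*s + 4)/(2*s + 10)
Step 2: cascade B3, B4, B5 gives 3/(2*s^2 - 8*s + 6)
Step 3: reduce the feedback loop with forward [B1/(1+B1*B2)] and return (B3*B4*B5), giving the overall T(s)

Answer: (-4*s^4 + 30*s^3 - 60*s^2 + 10*s + 24)/(4*s^3 - 2*s^2 - 47*s + 72)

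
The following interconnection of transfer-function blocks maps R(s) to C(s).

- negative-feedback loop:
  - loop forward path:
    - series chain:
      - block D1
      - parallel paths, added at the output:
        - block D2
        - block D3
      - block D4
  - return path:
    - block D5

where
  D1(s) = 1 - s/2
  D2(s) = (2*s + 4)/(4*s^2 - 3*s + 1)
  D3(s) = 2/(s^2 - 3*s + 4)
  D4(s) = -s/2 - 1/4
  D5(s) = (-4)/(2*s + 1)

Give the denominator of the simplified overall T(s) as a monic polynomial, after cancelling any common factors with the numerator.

First reduce the diagram to T(s).

(1) add D2, D3 (parallel): (2*s^3 + 6*s^2 - 10*s + 18)/(4*s^4 - 15*s^3 + 26*s^2 - 15*s + 4)
(2) multiply D1, (D2+D3), D4 (series): (2*s^5 + 3*s^4 - 21*s^3 + 27*s^2 - 17*s - 18)/(16*s^4 - 60*s^3 + 104*s^2 - 60*s + 16)
(3) feedback reduction of (D1*(D2+D3)*D4), D5: (2*s^5 + 3*s^4 - 21*s^3 + 27*s^2 - 17*s - 18)/(12*s^4 - 64*s^3 + 148*s^2 - 136*s + 88)
No further cancellation is possible in the step-3 result, so that is T(s). Its denominator becomes monic after dividing by the leading coefficient 12.

Answer: s^4 - 16*s^3/3 + 37*s^2/3 - 34*s/3 + 22/3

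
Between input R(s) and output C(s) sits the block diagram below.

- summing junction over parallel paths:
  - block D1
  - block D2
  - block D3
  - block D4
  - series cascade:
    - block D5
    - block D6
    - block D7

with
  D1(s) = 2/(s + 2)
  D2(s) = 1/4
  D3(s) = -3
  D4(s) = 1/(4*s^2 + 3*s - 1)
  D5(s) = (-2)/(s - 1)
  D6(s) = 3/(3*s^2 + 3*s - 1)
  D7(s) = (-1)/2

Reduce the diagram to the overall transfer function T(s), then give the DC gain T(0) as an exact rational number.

First reduce the diagram to T(s).

Step 1. series reduction of D5, D6, D7 = 3/(3*s^3 - 4*s + 1)
Step 2. add D1, D2, D3, D4, (D5*D6*D7) (parallel) = (-132*s^6 - 267*s^5 + 95*s^4 + 426*s^3 + 151*s^2 - 55*s - 2)/(48*s^6 + 132*s^5 - 4*s^4 - 184*s^3 - 36*s^2 + 52*s - 8)
Evaluating the step-2 result (the overall T(s)) at s = 0 gives T(0) = -2/(-8) = 1/4.

Answer: 1/4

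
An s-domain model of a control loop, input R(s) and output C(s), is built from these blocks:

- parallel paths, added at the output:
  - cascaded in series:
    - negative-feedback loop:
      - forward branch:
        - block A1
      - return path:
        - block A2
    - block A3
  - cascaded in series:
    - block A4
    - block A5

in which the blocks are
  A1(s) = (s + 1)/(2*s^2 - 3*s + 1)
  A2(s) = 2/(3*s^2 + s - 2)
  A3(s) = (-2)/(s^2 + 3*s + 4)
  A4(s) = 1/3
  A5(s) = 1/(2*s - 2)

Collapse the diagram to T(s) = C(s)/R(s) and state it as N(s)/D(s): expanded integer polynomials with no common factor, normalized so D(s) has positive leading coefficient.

Step 1. reduce the feedback loop with forward A1 and return A2: (3*s^2 + s - 2)/(6*s^3 - 13*s^2 + 9*s)
Step 2. cascade [A1/(1+A1*A2)], A3: (-6*s^2 - 2*s + 4)/(6*s^5 + 5*s^4 - 6*s^3 - 25*s^2 + 36*s)
Step 3. series reduction of A4, A5: 1/(6*s - 6)
Step 4. parallel reduction of ([A1/(1+A1*A2)]*A3), (A4*A5) - this is the overall T(s), already in the required normalized form

Answer: (6*s^5 + 5*s^4 - 42*s^3 - s^2 + 72*s - 24)/(36*s^6 - 6*s^5 - 66*s^4 - 114*s^3 + 366*s^2 - 216*s)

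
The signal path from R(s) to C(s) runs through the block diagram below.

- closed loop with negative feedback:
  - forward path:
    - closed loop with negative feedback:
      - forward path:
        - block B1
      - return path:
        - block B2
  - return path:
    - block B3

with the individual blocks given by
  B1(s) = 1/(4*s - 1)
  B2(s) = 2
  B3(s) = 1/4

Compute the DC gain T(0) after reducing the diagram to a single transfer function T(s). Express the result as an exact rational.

The answer is 4/5.

Reasoning:
Step 1 - close the feedback loop around B1, B2 = 1/(4*s + 1)
Step 2 - collapse the loop ([B1/(1+B1*B2)] forward, B3 return) = 4/(16*s + 5)
The step-2 result is T(s). Setting s = 0: T(0) = 4/5.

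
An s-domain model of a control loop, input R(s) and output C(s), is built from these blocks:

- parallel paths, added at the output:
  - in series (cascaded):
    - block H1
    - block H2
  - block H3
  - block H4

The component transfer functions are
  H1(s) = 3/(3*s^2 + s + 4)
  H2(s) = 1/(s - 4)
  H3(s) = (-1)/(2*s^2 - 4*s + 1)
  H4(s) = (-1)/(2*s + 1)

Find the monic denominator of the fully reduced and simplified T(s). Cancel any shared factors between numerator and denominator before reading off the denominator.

The answer is s^6 - 31*s^5/6 + 5*s^4 - 13*s^3/4 + 85*s^2/12 + 8*s/3 - 4/3.

Reasoning:
Step 1: multiply H1, H2 (series), giving 3/(3*s^3 - 11*s^2 - 16)
Step 2: combine (H1*H2), H3, H4 in parallel, giving (-6*s^5 + 28*s^4 - 16*s^3 + 36*s^2 - 38*s + 35)/(12*s^6 - 62*s^5 + 60*s^4 - 39*s^3 + 85*s^2 + 32*s - 16)
T(s) is the step-2 result (common factors already cancelled). Leading coefficient of the denominator: 12. Divide through by 12 for the monic polynomial.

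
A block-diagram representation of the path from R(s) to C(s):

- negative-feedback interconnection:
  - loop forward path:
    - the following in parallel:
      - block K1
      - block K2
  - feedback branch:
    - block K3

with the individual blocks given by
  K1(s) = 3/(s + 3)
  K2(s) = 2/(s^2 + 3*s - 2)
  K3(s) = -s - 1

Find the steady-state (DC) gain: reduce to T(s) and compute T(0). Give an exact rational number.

The answer is 0.

Reasoning:
Step 1 - reduce the parallel group K1, K2 = (3*s^2 + 11*s)/(s^3 + 6*s^2 + 7*s - 6)
Step 2 - feedback reduction of (K1+K2), K3 = (-3*s^2 - 11*s)/(2*s^3 + 8*s^2 + 4*s + 6)
Evaluating the step-2 result (the overall T(s)) at s = 0 gives T(0) = 0/6 = 0.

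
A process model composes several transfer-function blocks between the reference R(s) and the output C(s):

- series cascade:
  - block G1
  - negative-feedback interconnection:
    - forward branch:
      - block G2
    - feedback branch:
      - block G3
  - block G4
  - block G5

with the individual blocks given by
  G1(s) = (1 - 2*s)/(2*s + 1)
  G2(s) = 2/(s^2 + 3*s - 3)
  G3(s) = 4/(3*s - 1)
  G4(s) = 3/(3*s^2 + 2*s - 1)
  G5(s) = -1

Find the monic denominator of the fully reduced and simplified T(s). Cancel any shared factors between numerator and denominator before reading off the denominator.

First reduce the diagram to T(s).

Step 1. close the feedback loop around G2, G3; result (6*s - 2)/(3*s^3 + 8*s^2 - 12*s + 11)
Step 2. reduce the series chain G1, [G2/(1+G2*G3)], G4, G5; result (12*s - 6)/(6*s^5 + 25*s^4 + 3*s^3 - 6*s^2 + 21*s + 11)
That last expression is T(s), already simplified. Scaling its denominator by 1/6 (the reciprocal of the leading coefficient) yields the monic denominator.

Answer: s^5 + 25*s^4/6 + s^3/2 - s^2 + 7*s/2 + 11/6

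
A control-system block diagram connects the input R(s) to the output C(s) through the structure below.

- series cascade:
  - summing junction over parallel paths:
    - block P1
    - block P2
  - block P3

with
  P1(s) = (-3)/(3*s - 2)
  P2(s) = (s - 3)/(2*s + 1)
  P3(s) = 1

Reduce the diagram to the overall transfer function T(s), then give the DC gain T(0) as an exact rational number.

1. sum the parallel branches P1, P2 gives (3*s^2 - 17*s + 3)/(6*s^2 - s - 2)
2. multiply (P1+P2), P3 (series) gives (3*s^2 - 17*s + 3)/(6*s^2 - s - 2)
Evaluating the step-2 result (the overall T(s)) at s = 0 gives T(0) = 3/(-2) = -3/2.

Answer: -3/2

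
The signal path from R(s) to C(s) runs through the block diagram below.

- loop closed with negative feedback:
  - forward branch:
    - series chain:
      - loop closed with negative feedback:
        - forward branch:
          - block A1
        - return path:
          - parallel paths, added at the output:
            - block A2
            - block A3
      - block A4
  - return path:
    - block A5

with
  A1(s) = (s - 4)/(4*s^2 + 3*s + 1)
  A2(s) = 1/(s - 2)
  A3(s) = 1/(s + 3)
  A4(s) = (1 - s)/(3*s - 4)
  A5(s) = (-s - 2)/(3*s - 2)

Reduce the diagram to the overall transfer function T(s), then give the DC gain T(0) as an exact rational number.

Answer: 3/8

Working:
1. reduce the parallel group A2, A3: (2*s + 1)/(s^2 + s - 6)
2. feedback reduction of A1, (A2+A3): (s^3 - 3*s^2 - 10*s + 24)/(4*s^4 + 7*s^3 - 18*s^2 - 24*s - 10)
3. cascade [A1/(1+A1*(A2+A3))], A4: (-s^4 + 4*s^3 + 7*s^2 - 34*s + 24)/(12*s^5 + 5*s^4 - 82*s^3 + 66*s + 40)
4. feedback reduction of ([A1/(1+A1*(A2+A3))]*A4), A5: (-3*s^5 + 14*s^4 + 13*s^3 - 116*s^2 + 140*s - 48)/(36*s^6 - 8*s^5 - 258*s^4 + 149*s^3 + 218*s^2 + 32*s - 128)
That last expression is T(s); at s = 0 only the constant terms survive, so T(0) = -48/(-128) = 3/8.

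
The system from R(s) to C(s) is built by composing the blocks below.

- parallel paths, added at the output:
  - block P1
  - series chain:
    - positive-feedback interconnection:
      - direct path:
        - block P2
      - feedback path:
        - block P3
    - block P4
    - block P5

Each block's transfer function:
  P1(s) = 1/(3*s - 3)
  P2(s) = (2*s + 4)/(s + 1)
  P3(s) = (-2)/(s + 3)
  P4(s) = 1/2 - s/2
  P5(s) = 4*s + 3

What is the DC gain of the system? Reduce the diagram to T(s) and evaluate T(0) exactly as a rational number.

Answer: 43/33

Working:
1. close the feedback loop around P2, P3: (2*s^2 + 10*s + 12)/(s^2 + 8*s + 11)
2. reduce the series chain [P2/(1-P2*P3)], P4, P5: (-4*s^4 - 19*s^3 - 16*s^2 + 21*s + 18)/(s^2 + 8*s + 11)
3. sum the parallel branches P1, ([P2/(1-P2*P3)]*P4*P5): (-12*s^5 - 45*s^4 + 9*s^3 + 112*s^2 - s - 43)/(3*s^3 + 21*s^2 + 9*s - 33)
Evaluating the step-3 result (the overall T(s)) at s = 0 gives T(0) = -43/(-33) = 43/33.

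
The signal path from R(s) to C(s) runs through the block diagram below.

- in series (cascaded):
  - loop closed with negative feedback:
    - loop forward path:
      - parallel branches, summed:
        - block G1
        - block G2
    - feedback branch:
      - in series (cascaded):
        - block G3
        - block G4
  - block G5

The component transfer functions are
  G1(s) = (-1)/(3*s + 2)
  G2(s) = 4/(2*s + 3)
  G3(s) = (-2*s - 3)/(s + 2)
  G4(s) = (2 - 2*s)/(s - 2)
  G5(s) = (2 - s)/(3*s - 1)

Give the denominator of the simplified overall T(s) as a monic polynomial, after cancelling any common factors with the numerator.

The answer is s^5 + 17*s^4/2 + 13*s^3/18 - 164*s^2/9 - 10*s/3 + 3.

Reasoning:
1. parallel reduction of G1, G2; result (10*s + 5)/(6*s^2 + 13*s + 6)
2. reduce the series chain G3, G4; result (4*s^2 + 2*s - 6)/(s^2 - 4)
3. reduce the feedback loop with forward (G1+G2) and return (G3*G4); result (10*s^3 + 5*s^2 - 40*s - 20)/(6*s^4 + 53*s^3 + 22*s^2 - 102*s - 54)
4. series reduction of [(G1+G2)/(1+(G1+G2)*(G3*G4))], G5; result (-10*s^4 + 15*s^3 + 50*s^2 - 60*s - 40)/(18*s^5 + 153*s^4 + 13*s^3 - 328*s^2 - 60*s + 54)
Step 4 gives the fully reduced T(s), with no common factor left to cancel. The denominator's leading coefficient is 18, so divide each of its coefficients by 18 to get the monic form.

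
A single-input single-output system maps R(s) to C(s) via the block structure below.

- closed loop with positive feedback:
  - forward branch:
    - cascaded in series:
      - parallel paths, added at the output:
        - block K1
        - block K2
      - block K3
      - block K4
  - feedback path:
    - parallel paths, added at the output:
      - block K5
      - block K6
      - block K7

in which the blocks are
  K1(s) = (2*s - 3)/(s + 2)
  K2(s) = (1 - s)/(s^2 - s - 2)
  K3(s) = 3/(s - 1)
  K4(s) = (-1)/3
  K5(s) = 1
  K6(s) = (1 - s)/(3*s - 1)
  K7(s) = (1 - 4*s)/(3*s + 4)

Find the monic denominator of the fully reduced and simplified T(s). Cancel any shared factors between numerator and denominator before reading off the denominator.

Step 1 - combine K1, K2 in parallel gives (2*s^3 - 6*s^2 - 2*s + 8)/(s^3 + s^2 - 4*s - 4)
Step 2 - multiply (K1+K2), K3, K4 (series) gives (-2*s^3 + 6*s^2 + 2*s - 8)/(s^4 - 5*s^2 + 4)
Step 3 - reduce the parallel group K5, K6, K7 gives (-6*s^2 + 15*s - 1)/(9*s^2 + 9*s - 4)
Step 4 - apply the feedback formula to ((K1+K2)*K3*K4), (K5+K6+K7) gives (-18*s^5 + 36*s^4 + 80*s^3 - 78*s^2 - 80*s + 32)/(9*s^6 - 3*s^5 + 17*s^4 - 125*s^3 - 16*s^2 + 158*s - 24)
Step 4 gives the fully reduced T(s), with no common factor left to cancel. The denominator's leading coefficient is 9, so divide each of its coefficients by 9 to get the monic form.

Answer: s^6 - s^5/3 + 17*s^4/9 - 125*s^3/9 - 16*s^2/9 + 158*s/9 - 8/3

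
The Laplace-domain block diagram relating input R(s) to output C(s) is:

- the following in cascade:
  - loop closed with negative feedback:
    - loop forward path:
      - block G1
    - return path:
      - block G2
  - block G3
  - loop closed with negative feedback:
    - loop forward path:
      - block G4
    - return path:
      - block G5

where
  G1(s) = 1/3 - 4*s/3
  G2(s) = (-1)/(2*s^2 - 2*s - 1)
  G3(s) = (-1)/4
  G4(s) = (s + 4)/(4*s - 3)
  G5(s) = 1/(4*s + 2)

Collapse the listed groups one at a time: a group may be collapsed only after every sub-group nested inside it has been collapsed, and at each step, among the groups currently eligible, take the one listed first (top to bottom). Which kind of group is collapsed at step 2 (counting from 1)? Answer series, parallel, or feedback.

1. apply the feedback formula to G1, G2
2. close the feedback loop around G4, G5
3. cascade [G1/(1+G1*G2)], G3, [G4/(1+G4*G5)]
So the answer for step 2 is feedback.

Therefore the answer is feedback.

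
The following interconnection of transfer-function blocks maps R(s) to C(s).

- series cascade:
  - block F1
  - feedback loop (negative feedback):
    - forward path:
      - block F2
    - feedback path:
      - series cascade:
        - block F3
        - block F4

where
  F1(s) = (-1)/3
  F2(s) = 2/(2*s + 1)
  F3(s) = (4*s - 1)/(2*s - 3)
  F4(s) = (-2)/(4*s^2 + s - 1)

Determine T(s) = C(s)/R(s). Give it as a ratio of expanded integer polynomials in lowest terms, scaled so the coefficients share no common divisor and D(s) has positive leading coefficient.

1. series reduction of F3, F4: (2 - 8*s)/(8*s^3 - 10*s^2 - 5*s + 3)
2. close the feedback loop around F2, (F3*F4): (16*s^3 - 20*s^2 - 10*s + 6)/(16*s^4 - 12*s^3 - 20*s^2 - 15*s + 7)
3. combine F1, [F2/(1+F2*(F3*F4))] in series: this yields T(s), and no further normalization is needed

Therefore the answer is (-16*s^3 + 20*s^2 + 10*s - 6)/(48*s^4 - 36*s^3 - 60*s^2 - 45*s + 21).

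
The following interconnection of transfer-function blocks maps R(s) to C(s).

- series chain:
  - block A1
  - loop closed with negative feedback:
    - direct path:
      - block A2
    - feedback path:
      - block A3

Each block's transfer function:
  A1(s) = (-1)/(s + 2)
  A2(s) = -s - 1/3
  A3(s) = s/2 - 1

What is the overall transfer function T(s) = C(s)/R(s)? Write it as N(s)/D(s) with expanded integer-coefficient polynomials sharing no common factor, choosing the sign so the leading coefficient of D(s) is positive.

The answer is (-6*s - 2)/(3*s^3 + s^2 - 18*s - 16).

Reasoning:
Step 1 - close the feedback loop around A2, A3 -> (6*s + 2)/(3*s^2 - 5*s - 8)
Step 2 - series reduction of A1, [A2/(1+A2*A3)] - this is the overall T(s), already in the required normalized form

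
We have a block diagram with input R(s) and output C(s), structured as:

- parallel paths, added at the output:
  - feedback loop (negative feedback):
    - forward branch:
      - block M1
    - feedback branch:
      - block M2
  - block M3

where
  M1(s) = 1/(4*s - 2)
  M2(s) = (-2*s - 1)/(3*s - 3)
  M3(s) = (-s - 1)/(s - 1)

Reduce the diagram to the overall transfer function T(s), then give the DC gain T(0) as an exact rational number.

(1) feedback reduction of M1, M2 gives (3*s - 3)/(12*s^2 - 20*s + 5)
(2) sum the parallel branches [M1/(1+M1*M2)], M3 gives (-12*s^3 + 11*s^2 + 9*s - 2)/(12*s^3 - 32*s^2 + 25*s - 5)
DC gain: substitute s = 0 into T(s) from step 2: T(0) = -2/(-5) = 2/5.

Therefore the answer is 2/5.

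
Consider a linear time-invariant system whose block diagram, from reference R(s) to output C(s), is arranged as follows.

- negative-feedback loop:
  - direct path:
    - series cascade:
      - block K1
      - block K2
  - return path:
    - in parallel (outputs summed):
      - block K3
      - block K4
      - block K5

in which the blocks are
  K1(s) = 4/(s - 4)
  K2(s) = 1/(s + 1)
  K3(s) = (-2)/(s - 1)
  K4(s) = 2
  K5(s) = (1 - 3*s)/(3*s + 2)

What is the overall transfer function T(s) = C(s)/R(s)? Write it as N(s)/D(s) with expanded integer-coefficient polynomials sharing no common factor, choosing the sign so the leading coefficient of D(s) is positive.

[1] reduce the series chain K1, K2, giving 4/(s^2 - 3*s - 4)
[2] add K3, K4, K5 (parallel), giving (3*s^2 - 4*s - 9)/(3*s^2 - s - 2)
[3] reduce the feedback loop with forward (K1*K2) and return (K3+K4+K5), giving the overall T(s)

Therefore the answer is (12*s^2 - 4*s - 8)/(3*s^4 - 10*s^3 + s^2 - 6*s - 28).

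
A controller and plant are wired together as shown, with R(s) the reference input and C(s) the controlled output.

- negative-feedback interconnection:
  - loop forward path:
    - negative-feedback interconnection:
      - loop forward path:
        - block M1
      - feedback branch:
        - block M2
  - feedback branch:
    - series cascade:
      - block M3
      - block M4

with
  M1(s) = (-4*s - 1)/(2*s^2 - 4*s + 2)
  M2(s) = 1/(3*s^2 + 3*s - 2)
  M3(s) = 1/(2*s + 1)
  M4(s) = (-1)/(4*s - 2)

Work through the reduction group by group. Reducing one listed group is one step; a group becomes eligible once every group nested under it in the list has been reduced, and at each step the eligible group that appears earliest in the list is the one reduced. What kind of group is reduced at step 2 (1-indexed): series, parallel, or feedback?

Step 1: close the feedback loop around M1, M2
Step 2: series reduction of M3, M4
Step 3: reduce the feedback loop with forward [M1/(1+M1*M2)] and return (M3*M4)
Step 2: series.

Final answer: series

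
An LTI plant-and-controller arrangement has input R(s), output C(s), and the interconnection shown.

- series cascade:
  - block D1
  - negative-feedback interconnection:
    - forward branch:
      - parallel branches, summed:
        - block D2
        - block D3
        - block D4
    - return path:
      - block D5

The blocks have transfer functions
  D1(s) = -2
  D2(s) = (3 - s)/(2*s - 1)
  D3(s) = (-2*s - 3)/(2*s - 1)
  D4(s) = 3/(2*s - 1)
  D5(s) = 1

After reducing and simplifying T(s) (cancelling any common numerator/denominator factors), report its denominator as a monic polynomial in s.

Step 1 - reduce the parallel group D2, D3, D4 gives (3 - 3*s)/(2*s - 1)
Step 2 - apply the feedback formula to (D2+D3+D4), D5 gives (3*s - 3)/(s - 2)
Step 3 - multiply D1, [(D2+D3+D4)/(1+(D2+D3+D4)*D5)] (series) gives (6 - 6*s)/(s - 2)
That last expression is T(s), already simplified, and its denominator is already monic.

Hence the answer: s - 2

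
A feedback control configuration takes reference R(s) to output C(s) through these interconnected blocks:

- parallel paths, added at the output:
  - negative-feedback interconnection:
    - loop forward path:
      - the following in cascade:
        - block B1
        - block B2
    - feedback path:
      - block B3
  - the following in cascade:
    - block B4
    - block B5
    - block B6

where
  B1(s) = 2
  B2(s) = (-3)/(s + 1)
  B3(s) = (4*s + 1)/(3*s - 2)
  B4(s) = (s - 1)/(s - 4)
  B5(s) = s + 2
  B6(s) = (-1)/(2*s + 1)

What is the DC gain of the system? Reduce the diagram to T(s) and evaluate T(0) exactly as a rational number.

Reducing step by step:

(1) reduce the series chain B1, B2 = (-6)/(s + 1)
(2) reduce the feedback loop with forward (B1*B2) and return B3 = (12 - 18*s)/(3*s^2 - 23*s - 8)
(3) reduce the series chain B4, B5, B6 = (-s^2 - s + 2)/(2*s^2 - 7*s - 4)
(4) sum the parallel branches [(B1*B2)/(1+(B1*B2)*B3)], (B4*B5*B6) = (-3*s^4 - 16*s^3 + 187*s^2 - 50*s - 64)/(6*s^4 - 67*s^3 + 133*s^2 + 148*s + 32)
That last expression is T(s); at s = 0 only the constant terms survive, so T(0) = -64/32 = -2.

Answer: -2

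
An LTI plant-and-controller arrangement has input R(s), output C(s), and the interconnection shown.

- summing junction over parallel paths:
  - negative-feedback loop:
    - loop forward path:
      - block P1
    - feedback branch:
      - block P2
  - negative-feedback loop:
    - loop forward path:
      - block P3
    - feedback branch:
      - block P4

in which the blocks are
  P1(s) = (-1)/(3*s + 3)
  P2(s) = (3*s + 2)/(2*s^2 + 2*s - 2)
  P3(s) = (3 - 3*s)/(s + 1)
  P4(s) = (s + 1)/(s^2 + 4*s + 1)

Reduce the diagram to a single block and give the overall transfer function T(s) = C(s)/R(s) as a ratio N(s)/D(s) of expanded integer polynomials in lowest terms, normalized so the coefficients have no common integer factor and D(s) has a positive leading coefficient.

[1] reduce the feedback loop with forward P1 and return P2; result (-2*s^2 - 2*s + 2)/(6*s^3 + 12*s^2 - 3*s - 8)
[2] apply the feedback formula to P3, P4; result (-3*s^3 - 9*s^2 + 9*s + 3)/(s^3 + 2*s^2 + 5*s + 4)
[3] combine [P1/(1+P1*P2)], [P3/(1+P3*P4)] in parallel, which is the overall transfer function T(s) = C(s)/R(s) in lowest terms

Answer: (-18*s^6 - 92*s^5 - 51*s^4 + 165*s^3 + 67*s^2 - 79*s - 16)/(6*s^6 + 24*s^5 + 51*s^4 + 70*s^3 + 17*s^2 - 52*s - 32)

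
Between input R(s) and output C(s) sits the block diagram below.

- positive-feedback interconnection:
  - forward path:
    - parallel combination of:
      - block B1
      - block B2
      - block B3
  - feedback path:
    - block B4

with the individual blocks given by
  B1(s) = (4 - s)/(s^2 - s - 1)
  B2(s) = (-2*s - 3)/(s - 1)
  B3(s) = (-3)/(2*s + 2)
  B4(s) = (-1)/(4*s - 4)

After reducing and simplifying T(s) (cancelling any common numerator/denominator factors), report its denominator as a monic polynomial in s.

Answer: s^5 - 5*s^4/2 - 19*s^3/8 + 23*s^2/4 + 9*s/4 - 13/8

Working:
Step 1. parallel reduction of B1, B2, B3 gives (-4*s^4 - 11*s^3 + 22*s^2 + 18*s - 5)/(2*s^4 - 2*s^3 - 4*s^2 + 2*s + 2)
Step 2. apply the feedback formula to (B1+B2+B3), B4 gives (-16*s^5 - 28*s^4 + 132*s^3 - 16*s^2 - 92*s + 20)/(8*s^5 - 20*s^4 - 19*s^3 + 46*s^2 + 18*s - 13)
No further cancellation is possible in the step-2 result, so that is T(s). Its denominator becomes monic after dividing by the leading coefficient 8.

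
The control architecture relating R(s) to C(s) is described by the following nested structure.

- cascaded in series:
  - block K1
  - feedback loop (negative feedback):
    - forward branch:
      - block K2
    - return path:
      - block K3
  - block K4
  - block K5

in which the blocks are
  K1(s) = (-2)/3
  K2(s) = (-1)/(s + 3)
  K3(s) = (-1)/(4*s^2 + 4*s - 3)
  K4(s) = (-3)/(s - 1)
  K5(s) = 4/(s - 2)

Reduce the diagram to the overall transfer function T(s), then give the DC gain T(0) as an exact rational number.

First reduce the diagram to T(s).

Step 1: reduce the feedback loop with forward K2 and return K3: (-4*s^2 - 4*s + 3)/(4*s^3 + 16*s^2 + 9*s - 8)
Step 2: series reduction of K1, [K2/(1+K2*K3)], K4, K5: (-32*s^2 - 32*s + 24)/(4*s^5 + 4*s^4 - 31*s^3 - 3*s^2 + 42*s - 16)
Evaluating the step-2 result (the overall T(s)) at s = 0 gives T(0) = 24/(-16) = -3/2.

Answer: -3/2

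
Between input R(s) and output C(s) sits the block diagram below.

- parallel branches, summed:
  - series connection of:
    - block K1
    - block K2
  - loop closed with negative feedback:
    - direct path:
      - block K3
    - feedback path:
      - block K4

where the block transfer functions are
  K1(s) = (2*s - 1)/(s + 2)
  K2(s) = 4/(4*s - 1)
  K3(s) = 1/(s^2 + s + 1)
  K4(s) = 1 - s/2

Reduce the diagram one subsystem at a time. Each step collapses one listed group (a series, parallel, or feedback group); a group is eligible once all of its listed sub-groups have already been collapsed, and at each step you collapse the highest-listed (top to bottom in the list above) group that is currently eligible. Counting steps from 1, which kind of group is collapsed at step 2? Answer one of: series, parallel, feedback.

Reducing step by step:

Step 1 - multiply K1, K2 (series)
Step 2 - apply the feedback formula to K3, K4
Step 3 - sum the parallel branches (K1*K2), [K3/(1+K3*K4)]
Step 2: feedback.

Answer: feedback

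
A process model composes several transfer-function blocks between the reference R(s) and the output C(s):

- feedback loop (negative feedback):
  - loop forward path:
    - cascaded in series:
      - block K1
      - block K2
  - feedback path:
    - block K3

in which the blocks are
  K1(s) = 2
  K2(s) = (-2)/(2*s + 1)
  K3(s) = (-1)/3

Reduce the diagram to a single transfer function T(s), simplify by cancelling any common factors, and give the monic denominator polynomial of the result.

The answer is s + 7/6.

Reasoning:
[1] multiply K1, K2 (series) -> (-4)/(2*s + 1)
[2] collapse the loop ((K1*K2) forward, K3 return) -> (-12)/(6*s + 7)
T(s) is the step-2 result (common factors already cancelled). Leading coefficient of the denominator: 6. Divide through by 6 for the monic polynomial.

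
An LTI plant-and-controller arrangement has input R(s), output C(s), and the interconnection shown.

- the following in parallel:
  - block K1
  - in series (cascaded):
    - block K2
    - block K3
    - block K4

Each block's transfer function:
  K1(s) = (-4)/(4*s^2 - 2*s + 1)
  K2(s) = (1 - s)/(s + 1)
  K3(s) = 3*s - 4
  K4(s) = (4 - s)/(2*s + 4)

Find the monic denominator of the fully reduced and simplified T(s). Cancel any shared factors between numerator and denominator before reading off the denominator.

(1) reduce the series chain K2, K3, K4 = (3*s^3 - 19*s^2 + 32*s - 16)/(2*s^2 + 6*s + 4)
(2) add K1, (K2*K3*K4) (parallel) = (12*s^5 - 82*s^4 + 169*s^3 - 155*s^2 + 40*s - 32)/(8*s^4 + 20*s^3 + 6*s^2 - 2*s + 4)
T(s) is the step-2 result (common factors already cancelled). Leading coefficient of the denominator: 8. Divide through by 8 for the monic polynomial.

Answer: s^4 + 5*s^3/2 + 3*s^2/4 - s/4 + 1/2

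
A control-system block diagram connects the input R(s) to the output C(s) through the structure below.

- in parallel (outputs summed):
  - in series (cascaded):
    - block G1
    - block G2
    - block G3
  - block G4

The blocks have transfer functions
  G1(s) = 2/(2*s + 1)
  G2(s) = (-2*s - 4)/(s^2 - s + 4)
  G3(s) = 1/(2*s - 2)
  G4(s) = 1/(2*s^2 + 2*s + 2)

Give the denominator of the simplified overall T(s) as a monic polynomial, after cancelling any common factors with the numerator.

Step 1. reduce the series chain G1, G2, G3; result (-2*s - 4)/(2*s^4 - 3*s^3 + 8*s^2 - 3*s - 4)
Step 2. sum the parallel branches (G1*G2*G3), G4; result (2*s^4 - 7*s^3 - 4*s^2 - 15*s - 12)/(4*s^6 - 2*s^5 + 14*s^4 + 4*s^3 + 2*s^2 - 14*s - 8)
That last expression is T(s), already simplified. Scaling its denominator by 1/4 (the reciprocal of the leading coefficient) yields the monic denominator.

Hence the answer: s^6 - s^5/2 + 7*s^4/2 + s^3 + s^2/2 - 7*s/2 - 2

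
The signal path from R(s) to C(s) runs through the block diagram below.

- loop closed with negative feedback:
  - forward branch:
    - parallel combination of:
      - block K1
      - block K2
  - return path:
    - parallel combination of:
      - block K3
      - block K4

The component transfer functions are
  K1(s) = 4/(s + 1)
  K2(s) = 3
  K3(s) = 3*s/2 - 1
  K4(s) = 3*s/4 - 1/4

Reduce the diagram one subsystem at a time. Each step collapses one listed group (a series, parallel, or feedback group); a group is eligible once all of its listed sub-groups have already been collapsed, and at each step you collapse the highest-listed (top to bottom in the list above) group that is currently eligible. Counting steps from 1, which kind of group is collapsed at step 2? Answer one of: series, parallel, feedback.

The answer is parallel.

Reasoning:
Step 1. combine K1, K2 in parallel
Step 2. add K3, K4 (parallel)
Step 3. collapse the loop ((K1+K2) forward, (K3+K4) return)
At step 2 the group reduced is parallel.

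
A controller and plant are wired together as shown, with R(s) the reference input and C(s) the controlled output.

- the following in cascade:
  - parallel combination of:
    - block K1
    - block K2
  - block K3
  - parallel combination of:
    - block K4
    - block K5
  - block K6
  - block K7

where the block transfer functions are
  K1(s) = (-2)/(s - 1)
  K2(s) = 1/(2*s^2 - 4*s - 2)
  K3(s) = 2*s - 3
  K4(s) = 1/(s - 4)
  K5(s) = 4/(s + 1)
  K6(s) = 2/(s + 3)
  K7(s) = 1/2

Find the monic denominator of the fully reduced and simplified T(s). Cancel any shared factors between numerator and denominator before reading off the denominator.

Step 1 - reduce the parallel group K1, K2 gives (-4*s^2 + 9*s + 3)/(2*s^3 - 6*s^2 + 2*s + 2)
Step 2 - parallel reduction of K4, K5 gives (5*s - 15)/(s^2 - 3*s - 4)
Step 3 - series reduction of (K1+K2), K3, (K4+K5), K6, K7 gives (-40*s^4 + 270*s^3 - 555*s^2 + 270*s + 135)/(2*s^6 - 6*s^5 - 24*s^4 + 56*s^3 + 46*s^2 - 50*s - 24)
The result of step 3 is T(s) in lowest terms. Its denominator has leading coefficient 2; dividing the denominator through by 2 makes it monic.

Hence the answer: s^6 - 3*s^5 - 12*s^4 + 28*s^3 + 23*s^2 - 25*s - 12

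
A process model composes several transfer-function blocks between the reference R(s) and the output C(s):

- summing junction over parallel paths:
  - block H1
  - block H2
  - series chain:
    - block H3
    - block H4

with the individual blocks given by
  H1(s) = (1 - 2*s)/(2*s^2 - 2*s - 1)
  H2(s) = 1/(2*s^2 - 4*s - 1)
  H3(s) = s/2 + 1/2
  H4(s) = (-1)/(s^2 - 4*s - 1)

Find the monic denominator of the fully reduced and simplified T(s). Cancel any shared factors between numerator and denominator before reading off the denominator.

(1) series reduction of H3, H4 = (-s - 1)/(2*s^2 - 8*s - 2)
(2) parallel reduction of H1, H2, (H3*H4) = (-12*s^5 + 64*s^4 - 88*s^3 - 6*s^2 + 17*s + 3)/(8*s^6 - 56*s^5 + 96*s^4 + 4*s^3 - 54*s^2 - 20*s - 2)
No further cancellation is possible in the step-2 result, so that is T(s). Its denominator becomes monic after dividing by the leading coefficient 8.

Final answer: s^6 - 7*s^5 + 12*s^4 + s^3/2 - 27*s^2/4 - 5*s/2 - 1/4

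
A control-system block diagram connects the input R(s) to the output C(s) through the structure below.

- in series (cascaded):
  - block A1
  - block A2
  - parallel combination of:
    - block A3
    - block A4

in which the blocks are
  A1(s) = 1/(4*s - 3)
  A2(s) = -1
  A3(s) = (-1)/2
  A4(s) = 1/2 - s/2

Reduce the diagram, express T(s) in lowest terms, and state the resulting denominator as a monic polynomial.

The answer is s - 3/4.

Reasoning:
1. parallel reduction of A3, A4: (-s)/2
2. multiply A1, A2, (A3+A4) (series): s/(8*s - 6)
That last expression is T(s), already simplified. Scaling its denominator by 1/8 (the reciprocal of the leading coefficient) yields the monic denominator.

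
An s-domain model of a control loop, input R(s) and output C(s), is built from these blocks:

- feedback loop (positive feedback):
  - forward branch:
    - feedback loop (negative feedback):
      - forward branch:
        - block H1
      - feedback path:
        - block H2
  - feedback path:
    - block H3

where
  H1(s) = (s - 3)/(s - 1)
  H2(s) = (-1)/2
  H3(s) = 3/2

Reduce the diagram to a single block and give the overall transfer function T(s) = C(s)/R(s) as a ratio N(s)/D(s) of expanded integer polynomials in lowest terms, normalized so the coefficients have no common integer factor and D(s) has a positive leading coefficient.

1. reduce the feedback loop with forward H1 and return H2 -> (2*s - 6)/(s + 1)
2. feedback reduction of [H1/(1+H1*H2)], H3; the result is T(s) itself (integer coefficients, no common factor, positive leading denominator coefficient)

Hence the answer: (3 - s)/(s - 5)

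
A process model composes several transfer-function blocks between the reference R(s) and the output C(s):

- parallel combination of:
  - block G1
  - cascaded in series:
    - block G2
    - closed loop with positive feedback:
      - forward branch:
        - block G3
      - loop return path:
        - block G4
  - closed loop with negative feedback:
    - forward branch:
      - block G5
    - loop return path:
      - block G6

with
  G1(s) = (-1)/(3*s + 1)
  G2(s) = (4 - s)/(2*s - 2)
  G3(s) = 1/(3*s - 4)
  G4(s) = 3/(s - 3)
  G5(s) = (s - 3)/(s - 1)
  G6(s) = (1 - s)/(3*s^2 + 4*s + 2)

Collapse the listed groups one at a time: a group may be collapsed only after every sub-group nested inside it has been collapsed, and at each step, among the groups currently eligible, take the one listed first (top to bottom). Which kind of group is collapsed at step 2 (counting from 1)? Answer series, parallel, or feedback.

The answer is series.

Reasoning:
[1] close the feedback loop around G3, G4
[2] combine G2, [G3/(1-G3*G4)] in series
[3] reduce the feedback loop with forward G5 and return G6
[4] reduce the parallel group G1, (G2*[G3/(1-G3*G4)]), [G5/(1+G5*G6)]
So the answer for step 2 is series.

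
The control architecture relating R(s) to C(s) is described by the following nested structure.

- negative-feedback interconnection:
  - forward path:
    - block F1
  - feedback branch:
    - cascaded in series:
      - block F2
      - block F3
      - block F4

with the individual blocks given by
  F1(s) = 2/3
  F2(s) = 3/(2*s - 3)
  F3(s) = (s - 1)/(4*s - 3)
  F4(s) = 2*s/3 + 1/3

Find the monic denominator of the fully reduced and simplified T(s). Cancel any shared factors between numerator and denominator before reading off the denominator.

Answer: s^2 - 2*s + 25/28

Working:
Step 1: series reduction of F2, F3, F4, giving (2*s^2 - s - 1)/(8*s^2 - 18*s + 9)
Step 2: collapse the loop (F1 forward, (F2*F3*F4) return), giving (16*s^2 - 36*s + 18)/(28*s^2 - 56*s + 25)
Step 2 gives the fully reduced T(s), with no common factor left to cancel. The denominator's leading coefficient is 28, so divide each of its coefficients by 28 to get the monic form.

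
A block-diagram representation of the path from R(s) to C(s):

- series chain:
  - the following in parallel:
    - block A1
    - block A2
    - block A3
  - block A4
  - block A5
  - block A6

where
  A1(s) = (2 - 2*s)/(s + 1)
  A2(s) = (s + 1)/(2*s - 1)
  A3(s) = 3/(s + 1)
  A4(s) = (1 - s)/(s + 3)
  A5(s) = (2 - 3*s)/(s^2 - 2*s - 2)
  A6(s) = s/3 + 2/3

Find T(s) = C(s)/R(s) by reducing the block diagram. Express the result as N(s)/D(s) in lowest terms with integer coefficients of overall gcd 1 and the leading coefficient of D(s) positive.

Step 1 - add A1, A2, A3 (parallel); result (-3*s^2 + 14*s - 4)/(2*s^2 + s - 1)
Step 2 - reduce the series chain (A1+A2+A3), A4, A5, A6 - this is the overall T(s), already in the required normalized form

Answer: (-9*s^5 + 39*s^4 + 26*s^3 - 128*s^2 + 88*s - 16)/(6*s^5 + 9*s^4 - 48*s^3 - 63*s^2 + 6*s + 18)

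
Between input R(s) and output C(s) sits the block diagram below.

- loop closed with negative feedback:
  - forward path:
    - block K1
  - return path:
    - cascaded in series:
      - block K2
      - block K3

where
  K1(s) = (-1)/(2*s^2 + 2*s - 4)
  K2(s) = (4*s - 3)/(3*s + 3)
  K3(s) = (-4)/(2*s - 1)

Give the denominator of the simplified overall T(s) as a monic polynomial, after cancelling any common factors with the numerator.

First reduce the diagram to T(s).

Step 1 - cascade K2, K3 gives (12 - 16*s)/(6*s^2 + 3*s - 3)
Step 2 - collapse the loop (K1 forward, (K2*K3) return) gives (-6*s^2 - 3*s + 3)/(12*s^4 + 18*s^3 - 24*s^2 - 2*s)
The result of step 2 is T(s) in lowest terms. Its denominator has leading coefficient 12; dividing the denominator through by 12 makes it monic.

Answer: s^4 + 3*s^3/2 - 2*s^2 - s/6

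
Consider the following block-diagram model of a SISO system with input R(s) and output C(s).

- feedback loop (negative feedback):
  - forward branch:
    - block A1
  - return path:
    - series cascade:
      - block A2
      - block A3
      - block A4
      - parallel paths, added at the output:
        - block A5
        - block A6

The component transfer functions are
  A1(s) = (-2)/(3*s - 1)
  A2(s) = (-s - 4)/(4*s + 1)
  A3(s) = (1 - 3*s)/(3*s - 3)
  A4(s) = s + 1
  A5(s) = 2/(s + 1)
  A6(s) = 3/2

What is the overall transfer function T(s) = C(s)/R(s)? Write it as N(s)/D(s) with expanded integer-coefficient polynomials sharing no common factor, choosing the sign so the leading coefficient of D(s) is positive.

[1] combine A5, A6 in parallel; result (3*s + 7)/(2*s + 2)
[2] reduce the series chain A2, A3, A4, (A5+A6); result (9*s^3 + 54*s^2 + 65*s - 28)/(24*s^2 - 18*s - 6)
[3] collapse the loop (A1 forward, (A2*A3*A4*(A5+A6)) return) - this is the overall T(s), already in the required normalized form

Therefore the answer is (-24*s^2 + 18*s + 6)/(27*s^3 - 93*s^2 - 65*s + 31).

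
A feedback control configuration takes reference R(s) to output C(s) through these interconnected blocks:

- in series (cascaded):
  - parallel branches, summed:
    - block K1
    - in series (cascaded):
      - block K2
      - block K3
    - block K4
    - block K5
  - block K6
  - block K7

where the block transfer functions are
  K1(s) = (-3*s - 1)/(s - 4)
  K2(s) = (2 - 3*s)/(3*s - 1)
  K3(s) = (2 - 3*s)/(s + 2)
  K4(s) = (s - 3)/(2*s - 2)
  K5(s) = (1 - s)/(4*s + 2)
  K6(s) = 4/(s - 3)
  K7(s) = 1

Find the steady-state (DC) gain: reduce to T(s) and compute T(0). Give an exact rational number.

Step 1 - reduce the series chain K2, K3: (9*s^2 - 12*s + 4)/(3*s^2 + 5*s - 2)
Step 2 - reduce the parallel group K1, (K2*K3), K4, K5: (3*s^5 - 280*s^4 + 331*s^3 + 72*s^2 - 14*s - 4)/(12*s^5 - 34*s^4 - 80*s^3 + 90*s^2 + 28*s - 16)
Step 3 - cascade (K1+(K2*K3)+K4+K5), K6, K7: (6*s^5 - 560*s^4 + 662*s^3 + 144*s^2 - 28*s - 8)/(6*s^6 - 35*s^5 + 11*s^4 + 165*s^3 - 121*s^2 - 50*s + 24)
Step 3 gives the overall T(s). Then T(0) = -8/24 = -1/3.

Therefore the answer is -1/3.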